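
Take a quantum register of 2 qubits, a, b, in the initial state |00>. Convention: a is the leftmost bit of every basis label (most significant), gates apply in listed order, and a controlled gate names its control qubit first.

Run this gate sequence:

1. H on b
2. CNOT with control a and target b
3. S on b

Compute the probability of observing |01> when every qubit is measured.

Outcome |01> occurs with probability 1/2.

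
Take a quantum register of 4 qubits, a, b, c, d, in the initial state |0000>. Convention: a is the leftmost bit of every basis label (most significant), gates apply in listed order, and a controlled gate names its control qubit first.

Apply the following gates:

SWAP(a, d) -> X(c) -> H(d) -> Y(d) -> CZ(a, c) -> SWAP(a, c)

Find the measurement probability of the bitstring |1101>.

Outcome |1101> occurs with probability 0.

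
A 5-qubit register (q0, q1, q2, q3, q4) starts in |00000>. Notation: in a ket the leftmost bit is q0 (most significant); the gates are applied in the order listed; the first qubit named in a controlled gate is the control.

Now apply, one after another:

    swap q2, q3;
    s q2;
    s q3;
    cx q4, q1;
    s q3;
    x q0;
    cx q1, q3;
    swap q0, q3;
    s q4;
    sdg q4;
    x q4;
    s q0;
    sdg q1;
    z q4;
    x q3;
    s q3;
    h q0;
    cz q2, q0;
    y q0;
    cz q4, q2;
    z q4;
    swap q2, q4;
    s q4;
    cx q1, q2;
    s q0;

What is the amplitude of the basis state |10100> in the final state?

The final state's coefficient on |10100> equals -sqrt(2)/2.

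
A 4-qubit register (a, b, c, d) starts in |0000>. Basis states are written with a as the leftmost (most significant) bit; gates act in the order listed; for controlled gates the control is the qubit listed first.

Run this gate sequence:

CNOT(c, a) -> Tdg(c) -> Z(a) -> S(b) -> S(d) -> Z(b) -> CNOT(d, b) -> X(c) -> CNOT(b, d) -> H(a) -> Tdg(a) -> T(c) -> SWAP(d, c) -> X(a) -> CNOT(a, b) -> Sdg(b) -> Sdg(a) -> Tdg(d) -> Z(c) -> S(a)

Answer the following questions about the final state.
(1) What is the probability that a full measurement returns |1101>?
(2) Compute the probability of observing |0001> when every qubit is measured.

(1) Outcome |1101> occurs with probability 1/2.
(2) A full measurement returns |0001> with probability 1/2.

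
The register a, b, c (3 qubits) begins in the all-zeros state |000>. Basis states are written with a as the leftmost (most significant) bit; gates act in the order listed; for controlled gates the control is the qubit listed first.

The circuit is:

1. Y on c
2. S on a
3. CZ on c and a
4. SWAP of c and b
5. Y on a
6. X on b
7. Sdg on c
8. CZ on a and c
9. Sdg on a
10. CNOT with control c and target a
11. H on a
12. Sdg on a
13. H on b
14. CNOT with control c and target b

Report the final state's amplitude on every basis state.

The resulting statevector has amplitude I/2 on |000>, 0 on |001>, I/2 on |010>, 0 on |011>, -1/2 on |100>, 0 on |101>, -1/2 on |110>, 0 on |111>.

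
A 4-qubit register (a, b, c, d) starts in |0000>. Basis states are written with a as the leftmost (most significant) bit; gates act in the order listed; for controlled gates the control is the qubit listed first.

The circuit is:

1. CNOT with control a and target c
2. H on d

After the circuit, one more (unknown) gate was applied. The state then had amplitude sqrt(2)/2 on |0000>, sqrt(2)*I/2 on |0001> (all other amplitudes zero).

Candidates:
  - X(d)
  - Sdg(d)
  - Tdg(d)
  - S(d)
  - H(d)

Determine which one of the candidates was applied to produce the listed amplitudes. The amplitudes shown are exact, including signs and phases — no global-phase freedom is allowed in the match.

It was S(d) that produced the state shown.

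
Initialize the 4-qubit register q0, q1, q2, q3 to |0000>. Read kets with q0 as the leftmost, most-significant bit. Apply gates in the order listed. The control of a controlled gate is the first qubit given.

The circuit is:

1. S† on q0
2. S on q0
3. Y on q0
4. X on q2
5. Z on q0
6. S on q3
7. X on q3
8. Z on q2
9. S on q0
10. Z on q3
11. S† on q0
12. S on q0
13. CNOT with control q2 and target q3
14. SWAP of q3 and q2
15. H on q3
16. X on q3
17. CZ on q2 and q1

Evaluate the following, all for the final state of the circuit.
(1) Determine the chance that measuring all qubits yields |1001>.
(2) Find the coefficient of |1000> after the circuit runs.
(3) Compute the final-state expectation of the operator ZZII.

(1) A full measurement returns |1001> with probability 1/2.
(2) The amplitude on |1000> is -sqrt(2)/2.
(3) The expectation value of ZZII is -1.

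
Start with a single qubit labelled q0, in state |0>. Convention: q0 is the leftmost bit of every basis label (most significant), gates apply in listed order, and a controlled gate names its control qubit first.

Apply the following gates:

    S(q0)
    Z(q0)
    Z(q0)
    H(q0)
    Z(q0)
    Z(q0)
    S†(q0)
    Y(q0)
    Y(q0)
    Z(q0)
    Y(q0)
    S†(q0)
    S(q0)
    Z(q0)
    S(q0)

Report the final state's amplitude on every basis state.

The resulting statevector has amplitude sqrt(2)/2 on |0>, sqrt(2)/2 on |1>.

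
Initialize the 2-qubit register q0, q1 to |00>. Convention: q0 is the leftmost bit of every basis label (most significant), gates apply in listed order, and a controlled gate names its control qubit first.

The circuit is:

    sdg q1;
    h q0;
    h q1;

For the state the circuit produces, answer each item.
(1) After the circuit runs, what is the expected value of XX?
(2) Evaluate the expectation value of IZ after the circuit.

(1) The expectation value of XX is 1.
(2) The expectation value of IZ is 0.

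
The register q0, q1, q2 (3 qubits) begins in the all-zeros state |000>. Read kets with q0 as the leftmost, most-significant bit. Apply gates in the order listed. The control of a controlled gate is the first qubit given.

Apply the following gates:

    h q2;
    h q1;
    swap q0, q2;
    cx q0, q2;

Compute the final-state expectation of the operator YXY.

The observable YXY averages to -1.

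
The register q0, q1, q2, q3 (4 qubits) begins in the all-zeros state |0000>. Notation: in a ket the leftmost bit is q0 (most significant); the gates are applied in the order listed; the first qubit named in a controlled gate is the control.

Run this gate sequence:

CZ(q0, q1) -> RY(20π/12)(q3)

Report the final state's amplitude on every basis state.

After the circuit, the state carries amplitude -sqrt(3)/2 on |0000>, 1/2 on |0001>, and 0 on every other basis state.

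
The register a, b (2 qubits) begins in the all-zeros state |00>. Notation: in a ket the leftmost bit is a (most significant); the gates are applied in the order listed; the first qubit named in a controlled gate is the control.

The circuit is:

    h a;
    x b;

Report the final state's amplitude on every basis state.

After the circuit, the state carries amplitude 0 on |00>, sqrt(2)/2 on |01>, 0 on |10>, sqrt(2)/2 on |11>.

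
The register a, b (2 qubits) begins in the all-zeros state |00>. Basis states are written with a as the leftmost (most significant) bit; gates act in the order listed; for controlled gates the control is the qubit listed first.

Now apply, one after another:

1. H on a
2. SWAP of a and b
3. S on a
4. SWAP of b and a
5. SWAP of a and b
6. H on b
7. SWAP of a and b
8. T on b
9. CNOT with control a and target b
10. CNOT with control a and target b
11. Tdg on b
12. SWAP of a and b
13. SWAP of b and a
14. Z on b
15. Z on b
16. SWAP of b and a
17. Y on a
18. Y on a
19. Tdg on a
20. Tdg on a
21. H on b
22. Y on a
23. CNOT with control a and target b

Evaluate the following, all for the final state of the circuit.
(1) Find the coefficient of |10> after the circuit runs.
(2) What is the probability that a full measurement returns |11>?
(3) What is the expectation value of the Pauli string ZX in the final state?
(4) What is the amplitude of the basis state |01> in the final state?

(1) |10> carries amplitude sqrt(2)*I/2 in the final state.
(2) The probability of measuring |11> is 1/2.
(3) The expectation value of ZX is -1.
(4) The final state's coefficient on |01> equals 0.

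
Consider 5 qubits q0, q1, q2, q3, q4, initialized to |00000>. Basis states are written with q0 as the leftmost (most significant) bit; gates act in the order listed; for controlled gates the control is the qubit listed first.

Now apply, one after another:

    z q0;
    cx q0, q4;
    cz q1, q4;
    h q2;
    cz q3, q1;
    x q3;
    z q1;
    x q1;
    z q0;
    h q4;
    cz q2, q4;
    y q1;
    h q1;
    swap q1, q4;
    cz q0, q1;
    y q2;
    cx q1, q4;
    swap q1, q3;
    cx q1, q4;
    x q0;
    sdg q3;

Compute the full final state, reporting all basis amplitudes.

After the circuit, the state carries amplitude -sqrt(2)/4 on |11000>, -sqrt(2)/4 on |11001>, -sqrt(2)*I/4 on |11010>, -sqrt(2)*I/4 on |11011>, sqrt(2)/4 on |11100>, sqrt(2)/4 on |11101>, -sqrt(2)*I/4 on |11110>, -sqrt(2)*I/4 on |11111>, and 0 on every other basis state.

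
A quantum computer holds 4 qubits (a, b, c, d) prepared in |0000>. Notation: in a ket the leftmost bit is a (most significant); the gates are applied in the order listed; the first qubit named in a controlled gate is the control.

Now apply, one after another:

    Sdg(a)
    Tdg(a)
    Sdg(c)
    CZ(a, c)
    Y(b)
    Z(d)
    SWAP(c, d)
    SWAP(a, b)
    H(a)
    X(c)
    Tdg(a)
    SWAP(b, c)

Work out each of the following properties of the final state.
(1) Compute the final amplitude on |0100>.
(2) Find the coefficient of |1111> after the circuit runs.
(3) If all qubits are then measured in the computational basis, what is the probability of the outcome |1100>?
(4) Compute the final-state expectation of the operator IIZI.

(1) |0100> carries amplitude sqrt(2)*I/2 in the final state.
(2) The amplitude on |1111> is 0.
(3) Outcome |1100> occurs with probability 1/2.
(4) In the final state, IIZI has expectation 1.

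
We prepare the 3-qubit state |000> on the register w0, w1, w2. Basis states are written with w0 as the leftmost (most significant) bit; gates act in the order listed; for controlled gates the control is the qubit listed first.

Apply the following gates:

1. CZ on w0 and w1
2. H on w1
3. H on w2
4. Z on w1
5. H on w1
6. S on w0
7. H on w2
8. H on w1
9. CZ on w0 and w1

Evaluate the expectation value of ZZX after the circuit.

In the final state, ZZX has expectation 0.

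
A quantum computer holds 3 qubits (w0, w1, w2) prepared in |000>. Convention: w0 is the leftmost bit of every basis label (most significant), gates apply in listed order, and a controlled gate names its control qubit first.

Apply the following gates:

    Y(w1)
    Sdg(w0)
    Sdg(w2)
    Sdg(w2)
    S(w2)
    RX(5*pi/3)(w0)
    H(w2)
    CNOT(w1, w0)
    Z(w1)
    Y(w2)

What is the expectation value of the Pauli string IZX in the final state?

The observable IZX averages to 1.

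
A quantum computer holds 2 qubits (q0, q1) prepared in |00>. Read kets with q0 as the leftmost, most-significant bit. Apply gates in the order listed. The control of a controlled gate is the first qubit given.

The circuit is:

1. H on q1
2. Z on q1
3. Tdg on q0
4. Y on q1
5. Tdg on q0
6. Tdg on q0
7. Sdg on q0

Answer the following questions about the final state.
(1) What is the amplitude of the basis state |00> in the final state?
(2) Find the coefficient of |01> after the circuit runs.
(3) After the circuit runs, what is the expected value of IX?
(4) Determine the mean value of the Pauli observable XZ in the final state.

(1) |00> carries amplitude sqrt(2)*I/2 in the final state.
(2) The final state's coefficient on |01> equals sqrt(2)*I/2.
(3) In the final state, IX has expectation 1.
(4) The expectation value of XZ is 0.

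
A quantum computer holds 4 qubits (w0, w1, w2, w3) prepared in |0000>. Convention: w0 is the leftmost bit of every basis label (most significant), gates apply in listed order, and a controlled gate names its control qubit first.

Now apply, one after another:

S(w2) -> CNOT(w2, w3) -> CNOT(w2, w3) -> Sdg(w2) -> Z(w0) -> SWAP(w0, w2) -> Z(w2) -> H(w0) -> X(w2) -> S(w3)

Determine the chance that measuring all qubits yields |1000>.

A full measurement returns |1000> with probability 0.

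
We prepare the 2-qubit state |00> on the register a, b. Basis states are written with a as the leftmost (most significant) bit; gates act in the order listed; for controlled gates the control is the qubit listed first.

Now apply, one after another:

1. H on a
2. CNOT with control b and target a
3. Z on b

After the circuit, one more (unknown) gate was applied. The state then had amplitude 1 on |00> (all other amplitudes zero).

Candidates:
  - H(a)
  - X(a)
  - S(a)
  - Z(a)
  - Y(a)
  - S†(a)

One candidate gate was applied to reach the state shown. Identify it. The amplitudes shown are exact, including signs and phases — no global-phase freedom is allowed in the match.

It was H(a) that produced the state shown.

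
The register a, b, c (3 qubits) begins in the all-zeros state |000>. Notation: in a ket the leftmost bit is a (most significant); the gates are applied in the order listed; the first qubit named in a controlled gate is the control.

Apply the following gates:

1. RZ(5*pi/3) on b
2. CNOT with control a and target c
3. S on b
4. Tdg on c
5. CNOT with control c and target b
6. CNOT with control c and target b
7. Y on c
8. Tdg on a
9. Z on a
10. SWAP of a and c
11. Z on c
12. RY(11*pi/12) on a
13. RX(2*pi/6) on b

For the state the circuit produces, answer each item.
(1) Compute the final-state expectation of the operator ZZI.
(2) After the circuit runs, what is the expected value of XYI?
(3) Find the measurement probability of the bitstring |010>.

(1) The observable ZZI averages to sqrt(2)/8 + sqrt(6)/8.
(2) The expectation value of XYI is -sqrt(6)/8 + 3*sqrt(2)/8.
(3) A full measurement returns |010> with probability sqrt(2)/32 + sqrt(6)/32 + 1/8.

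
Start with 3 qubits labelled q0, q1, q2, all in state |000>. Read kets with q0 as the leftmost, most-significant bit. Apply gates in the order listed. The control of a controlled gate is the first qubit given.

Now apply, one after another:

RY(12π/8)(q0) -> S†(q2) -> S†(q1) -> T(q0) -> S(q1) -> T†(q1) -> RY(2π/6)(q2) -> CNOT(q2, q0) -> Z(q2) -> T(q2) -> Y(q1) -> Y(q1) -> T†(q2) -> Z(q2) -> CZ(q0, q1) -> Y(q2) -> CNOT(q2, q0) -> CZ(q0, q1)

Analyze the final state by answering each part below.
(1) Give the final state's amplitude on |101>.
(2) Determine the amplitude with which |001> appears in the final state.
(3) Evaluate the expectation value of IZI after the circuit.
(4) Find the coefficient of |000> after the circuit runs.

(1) The amplitude on |101> is -sqrt(6)*I/4. Key observation: gates 9-14 undo each other exactly, leaving only the rest of the circuit to track.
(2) |001> carries amplitude sqrt(6)*exp(3*I*pi/4)/4 in the final state.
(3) In the final state, IZI has expectation 1.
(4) |000> carries amplitude -sqrt(2)*exp(3*I*pi/4)/4 in the final state.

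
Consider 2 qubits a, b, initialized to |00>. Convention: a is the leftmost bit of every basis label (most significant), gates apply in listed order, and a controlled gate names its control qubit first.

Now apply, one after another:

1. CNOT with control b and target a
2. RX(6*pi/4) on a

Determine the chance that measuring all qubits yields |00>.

Outcome |00> occurs with probability 1/2.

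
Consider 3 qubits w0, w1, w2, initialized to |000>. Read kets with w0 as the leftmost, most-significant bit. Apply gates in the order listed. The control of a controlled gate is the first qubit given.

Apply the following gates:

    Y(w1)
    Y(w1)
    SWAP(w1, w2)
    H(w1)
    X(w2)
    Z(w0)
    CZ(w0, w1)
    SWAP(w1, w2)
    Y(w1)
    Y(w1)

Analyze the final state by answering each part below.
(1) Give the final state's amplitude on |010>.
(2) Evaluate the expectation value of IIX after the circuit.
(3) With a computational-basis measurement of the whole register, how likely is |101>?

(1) |010> carries amplitude sqrt(2)/2 in the final state.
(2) In the final state, IIX has expectation 1.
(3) A full measurement returns |101> with probability 0.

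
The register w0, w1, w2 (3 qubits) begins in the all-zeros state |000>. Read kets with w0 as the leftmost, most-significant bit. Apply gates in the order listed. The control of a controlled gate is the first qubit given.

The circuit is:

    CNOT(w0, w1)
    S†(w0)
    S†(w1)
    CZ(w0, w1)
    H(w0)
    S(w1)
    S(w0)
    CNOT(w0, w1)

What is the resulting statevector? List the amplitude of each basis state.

The resulting statevector has amplitude sqrt(2)/2 on |000>, sqrt(2)*I/2 on |110>, and 0 on every other basis state.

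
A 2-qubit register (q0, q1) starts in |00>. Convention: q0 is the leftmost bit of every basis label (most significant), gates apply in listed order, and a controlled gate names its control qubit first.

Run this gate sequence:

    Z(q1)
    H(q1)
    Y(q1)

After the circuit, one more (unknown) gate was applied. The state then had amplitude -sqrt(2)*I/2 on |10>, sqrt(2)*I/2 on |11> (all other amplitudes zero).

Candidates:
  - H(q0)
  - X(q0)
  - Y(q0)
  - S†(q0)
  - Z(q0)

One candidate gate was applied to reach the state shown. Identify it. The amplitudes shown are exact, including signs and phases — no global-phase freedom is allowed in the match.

The applied gate was X(q0).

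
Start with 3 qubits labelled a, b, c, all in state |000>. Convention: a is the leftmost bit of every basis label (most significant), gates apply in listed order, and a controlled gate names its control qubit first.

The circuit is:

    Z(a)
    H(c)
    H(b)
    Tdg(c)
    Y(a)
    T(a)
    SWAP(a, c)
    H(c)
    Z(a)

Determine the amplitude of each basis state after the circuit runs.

After the circuit, the state carries amplitude sqrt(2)*exp(3*I*pi/4)/4 on |000>, -sqrt(2)*exp(3*I*pi/4)/4 on |001>, sqrt(2)*exp(3*I*pi/4)/4 on |010>, -sqrt(2)*exp(3*I*pi/4)/4 on |011>, -sqrt(2)*I/4 on |100>, sqrt(2)*I/4 on |101>, -sqrt(2)*I/4 on |110>, sqrt(2)*I/4 on |111>.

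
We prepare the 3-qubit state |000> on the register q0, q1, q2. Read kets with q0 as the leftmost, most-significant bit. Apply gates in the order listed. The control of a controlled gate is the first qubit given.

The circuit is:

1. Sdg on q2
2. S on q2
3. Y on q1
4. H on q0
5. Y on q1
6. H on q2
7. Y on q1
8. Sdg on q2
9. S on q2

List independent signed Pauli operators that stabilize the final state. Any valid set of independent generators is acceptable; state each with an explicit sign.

The stabilizer group can be generated by +XII, +IIX, -IZI, among other valid generating sets.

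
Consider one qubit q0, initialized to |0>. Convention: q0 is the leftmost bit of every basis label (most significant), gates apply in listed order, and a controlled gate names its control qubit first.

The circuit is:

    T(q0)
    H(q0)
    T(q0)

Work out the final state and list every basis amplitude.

The final amplitudes are sqrt(2)/2 on |0>, sqrt(2)*exp(I*pi/4)/2 on |1>.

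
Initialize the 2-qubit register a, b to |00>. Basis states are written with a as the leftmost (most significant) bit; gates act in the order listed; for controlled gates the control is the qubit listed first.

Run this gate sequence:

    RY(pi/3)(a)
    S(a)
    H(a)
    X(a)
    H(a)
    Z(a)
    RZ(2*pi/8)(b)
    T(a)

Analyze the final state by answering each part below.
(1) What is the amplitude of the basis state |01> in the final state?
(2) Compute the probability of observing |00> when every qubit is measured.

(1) The final state's coefficient on |01> equals 0. Key observation: steps 3-6 multiply out to the identity, so the circuit reduces to the remaining gates.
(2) Outcome |00> occurs with probability 3/4.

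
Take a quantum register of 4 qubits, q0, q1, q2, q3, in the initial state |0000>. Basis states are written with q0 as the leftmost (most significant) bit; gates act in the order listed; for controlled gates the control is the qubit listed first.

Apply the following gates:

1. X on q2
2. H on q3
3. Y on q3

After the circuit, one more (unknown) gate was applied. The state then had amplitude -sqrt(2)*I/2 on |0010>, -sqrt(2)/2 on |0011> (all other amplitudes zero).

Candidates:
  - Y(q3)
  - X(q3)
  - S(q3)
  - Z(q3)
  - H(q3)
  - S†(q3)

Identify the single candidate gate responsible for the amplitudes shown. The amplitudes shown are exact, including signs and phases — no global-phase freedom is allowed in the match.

The unique candidate consistent with the amplitudes is S(q3).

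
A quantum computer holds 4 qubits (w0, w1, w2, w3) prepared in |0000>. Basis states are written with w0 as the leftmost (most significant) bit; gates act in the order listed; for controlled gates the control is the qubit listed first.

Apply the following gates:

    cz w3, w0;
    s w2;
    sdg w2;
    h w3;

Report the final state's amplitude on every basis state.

The resulting statevector has amplitude sqrt(2)/2 on |0000>, sqrt(2)/2 on |0001>, and 0 on every other basis state.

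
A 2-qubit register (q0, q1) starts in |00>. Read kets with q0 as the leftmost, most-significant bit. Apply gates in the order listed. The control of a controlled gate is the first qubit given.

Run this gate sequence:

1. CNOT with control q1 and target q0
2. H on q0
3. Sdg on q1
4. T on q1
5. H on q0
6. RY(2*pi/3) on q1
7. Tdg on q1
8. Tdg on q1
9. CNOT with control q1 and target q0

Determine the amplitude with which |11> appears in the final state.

The final state's coefficient on |11> equals -sqrt(3)*I/2.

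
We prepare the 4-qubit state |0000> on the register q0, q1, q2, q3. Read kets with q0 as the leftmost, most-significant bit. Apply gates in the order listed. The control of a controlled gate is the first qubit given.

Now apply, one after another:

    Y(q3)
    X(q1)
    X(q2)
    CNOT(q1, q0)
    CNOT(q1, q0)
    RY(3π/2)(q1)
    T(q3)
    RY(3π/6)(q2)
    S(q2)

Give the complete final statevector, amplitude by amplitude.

The resulting statevector has amplitude exp(3*I*pi/4)/2 on |0001>, exp(I*pi/4)/2 on |0011>, exp(3*I*pi/4)/2 on |0101>, exp(I*pi/4)/2 on |0111>, and 0 on every other basis state. Key observation: gates 4-5 undo each other exactly, leaving only the rest of the circuit to track.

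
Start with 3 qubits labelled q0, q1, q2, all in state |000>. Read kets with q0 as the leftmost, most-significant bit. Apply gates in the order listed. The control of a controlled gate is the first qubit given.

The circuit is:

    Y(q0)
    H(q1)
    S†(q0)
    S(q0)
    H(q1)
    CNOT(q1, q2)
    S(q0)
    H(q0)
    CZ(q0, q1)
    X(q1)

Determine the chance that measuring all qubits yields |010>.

Outcome |010> occurs with probability 1/2.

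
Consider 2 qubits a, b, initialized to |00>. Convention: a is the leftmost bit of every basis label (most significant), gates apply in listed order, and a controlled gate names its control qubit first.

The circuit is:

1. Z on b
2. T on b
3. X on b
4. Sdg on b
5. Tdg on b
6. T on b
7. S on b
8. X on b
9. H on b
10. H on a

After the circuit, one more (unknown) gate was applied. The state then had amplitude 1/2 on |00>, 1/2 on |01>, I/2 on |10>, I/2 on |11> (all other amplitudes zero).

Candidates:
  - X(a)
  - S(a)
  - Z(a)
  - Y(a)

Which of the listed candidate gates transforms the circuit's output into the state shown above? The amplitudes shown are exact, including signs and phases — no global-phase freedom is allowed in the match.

The applied gate was S(a).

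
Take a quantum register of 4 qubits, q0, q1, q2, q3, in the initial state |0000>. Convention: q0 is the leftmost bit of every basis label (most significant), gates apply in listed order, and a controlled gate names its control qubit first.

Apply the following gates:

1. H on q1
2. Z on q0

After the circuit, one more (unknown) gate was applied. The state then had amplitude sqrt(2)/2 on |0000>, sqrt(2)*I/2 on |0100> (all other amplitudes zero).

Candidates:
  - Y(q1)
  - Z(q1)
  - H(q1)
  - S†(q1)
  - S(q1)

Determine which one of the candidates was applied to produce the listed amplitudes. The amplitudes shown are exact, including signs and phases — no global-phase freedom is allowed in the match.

The unique candidate consistent with the amplitudes is S(q1).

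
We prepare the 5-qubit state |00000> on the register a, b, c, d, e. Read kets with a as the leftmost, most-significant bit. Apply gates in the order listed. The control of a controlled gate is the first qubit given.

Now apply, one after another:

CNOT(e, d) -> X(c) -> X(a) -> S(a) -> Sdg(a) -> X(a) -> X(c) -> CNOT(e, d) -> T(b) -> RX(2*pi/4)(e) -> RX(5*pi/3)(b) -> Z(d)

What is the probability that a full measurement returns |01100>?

The probability of measuring |01100> is 0.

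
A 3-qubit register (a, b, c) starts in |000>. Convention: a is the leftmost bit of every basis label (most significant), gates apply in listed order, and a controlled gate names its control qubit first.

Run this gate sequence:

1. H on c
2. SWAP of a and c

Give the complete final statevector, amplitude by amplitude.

The final amplitudes are sqrt(2)/2 on |000>, sqrt(2)/2 on |100>, and 0 on every other basis state.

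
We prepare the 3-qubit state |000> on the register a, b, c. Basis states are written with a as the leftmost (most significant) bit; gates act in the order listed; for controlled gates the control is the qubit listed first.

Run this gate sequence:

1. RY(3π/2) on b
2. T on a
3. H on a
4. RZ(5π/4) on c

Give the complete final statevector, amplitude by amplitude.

The resulting statevector has amplitude exp(3*I*pi/8)/2 on |000>, 0 on |001>, -exp(3*I*pi/8)/2 on |010>, 0 on |011>, exp(3*I*pi/8)/2 on |100>, 0 on |101>, -exp(3*I*pi/8)/2 on |110>, 0 on |111>.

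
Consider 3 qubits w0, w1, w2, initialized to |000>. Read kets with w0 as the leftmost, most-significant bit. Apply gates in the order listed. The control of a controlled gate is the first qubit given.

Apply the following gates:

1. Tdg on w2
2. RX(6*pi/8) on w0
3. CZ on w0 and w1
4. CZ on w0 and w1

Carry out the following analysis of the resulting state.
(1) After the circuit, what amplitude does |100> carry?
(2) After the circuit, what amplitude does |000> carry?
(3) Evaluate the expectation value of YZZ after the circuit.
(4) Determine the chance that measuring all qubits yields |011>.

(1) The final state's coefficient on |100> equals -I*sqrt(sqrt(2) + 2)/2.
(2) |000> carries amplitude sqrt(2 - sqrt(2))/2 in the final state.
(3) The expectation value of YZZ is -sqrt(2)/2.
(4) The probability of measuring |011> is 0.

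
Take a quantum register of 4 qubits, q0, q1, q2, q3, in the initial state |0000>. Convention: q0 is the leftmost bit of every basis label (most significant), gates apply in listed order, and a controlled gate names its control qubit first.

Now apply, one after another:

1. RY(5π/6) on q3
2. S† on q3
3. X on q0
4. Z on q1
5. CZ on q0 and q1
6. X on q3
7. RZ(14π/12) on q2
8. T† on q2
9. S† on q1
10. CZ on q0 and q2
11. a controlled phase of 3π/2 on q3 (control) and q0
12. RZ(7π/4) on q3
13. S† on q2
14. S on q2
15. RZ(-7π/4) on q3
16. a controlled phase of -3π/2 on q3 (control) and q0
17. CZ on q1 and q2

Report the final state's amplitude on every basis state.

The final amplitudes are (sqrt(2) + sqrt(6))*exp(11*I*pi/12)/4 on |1000>, (-sqrt(6) + sqrt(2))*exp(5*I*pi/12)/4 on |1001>, and 0 on every other basis state. Key observation: gates 11-16 undo each other exactly, leaving only the rest of the circuit to track.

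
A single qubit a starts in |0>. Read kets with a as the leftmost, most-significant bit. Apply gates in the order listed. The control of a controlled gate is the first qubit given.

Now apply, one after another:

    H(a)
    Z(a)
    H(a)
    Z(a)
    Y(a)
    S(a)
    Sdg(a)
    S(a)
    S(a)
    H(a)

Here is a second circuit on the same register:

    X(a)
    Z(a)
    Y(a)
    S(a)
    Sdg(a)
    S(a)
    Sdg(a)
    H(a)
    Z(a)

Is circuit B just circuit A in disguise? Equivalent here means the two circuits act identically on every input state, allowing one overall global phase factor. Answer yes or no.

No — the two circuits implement different unitaries, even allowing a global phase.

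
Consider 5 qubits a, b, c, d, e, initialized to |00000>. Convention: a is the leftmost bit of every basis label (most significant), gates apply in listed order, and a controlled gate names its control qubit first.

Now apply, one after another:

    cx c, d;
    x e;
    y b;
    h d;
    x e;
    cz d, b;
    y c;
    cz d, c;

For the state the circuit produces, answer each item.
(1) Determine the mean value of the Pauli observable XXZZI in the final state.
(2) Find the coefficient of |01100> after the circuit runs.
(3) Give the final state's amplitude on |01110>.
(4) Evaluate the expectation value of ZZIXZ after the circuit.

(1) The expectation value of XXZZI is 0.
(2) The amplitude on |01100> is -sqrt(2)/2.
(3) The amplitude on |01110> is -sqrt(2)/2.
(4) In the final state, ZZIXZ has expectation -1.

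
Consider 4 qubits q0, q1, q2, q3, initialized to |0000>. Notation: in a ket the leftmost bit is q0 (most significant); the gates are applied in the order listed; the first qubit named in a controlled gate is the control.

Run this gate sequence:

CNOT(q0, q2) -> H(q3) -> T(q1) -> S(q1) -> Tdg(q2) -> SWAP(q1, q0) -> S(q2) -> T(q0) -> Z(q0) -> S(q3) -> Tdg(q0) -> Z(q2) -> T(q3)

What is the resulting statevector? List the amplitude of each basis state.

The final amplitudes are sqrt(2)/2 on |0000>, sqrt(2)*exp(3*I*pi/4)/2 on |0001>, and 0 on every other basis state.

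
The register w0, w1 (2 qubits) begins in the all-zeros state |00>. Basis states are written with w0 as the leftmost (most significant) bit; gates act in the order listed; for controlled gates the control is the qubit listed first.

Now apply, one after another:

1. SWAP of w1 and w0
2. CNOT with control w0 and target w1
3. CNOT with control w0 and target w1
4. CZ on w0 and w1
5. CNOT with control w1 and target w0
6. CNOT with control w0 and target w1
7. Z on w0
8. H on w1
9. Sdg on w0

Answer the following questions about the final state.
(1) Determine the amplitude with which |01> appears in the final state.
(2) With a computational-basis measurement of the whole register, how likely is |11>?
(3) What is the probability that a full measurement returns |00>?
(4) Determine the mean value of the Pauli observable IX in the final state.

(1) The final state's coefficient on |01> equals sqrt(2)/2. Key observation: the block from step 2 through step 3 cancels to the identity and can be dropped.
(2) The probability of measuring |11> is 0.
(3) A full measurement returns |00> with probability 1/2.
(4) In the final state, IX has expectation 1.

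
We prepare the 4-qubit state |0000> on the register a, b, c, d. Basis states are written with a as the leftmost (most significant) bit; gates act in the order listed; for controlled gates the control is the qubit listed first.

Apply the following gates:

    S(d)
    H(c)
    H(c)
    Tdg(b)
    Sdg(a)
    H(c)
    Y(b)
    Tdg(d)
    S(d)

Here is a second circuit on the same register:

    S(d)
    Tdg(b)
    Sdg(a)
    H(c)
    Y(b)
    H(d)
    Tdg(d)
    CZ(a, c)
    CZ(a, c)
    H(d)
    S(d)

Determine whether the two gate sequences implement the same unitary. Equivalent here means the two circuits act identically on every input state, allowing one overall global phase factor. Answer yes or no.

No: there is an input state on which the two circuits produce genuinely different outputs (not merely differing by a phase).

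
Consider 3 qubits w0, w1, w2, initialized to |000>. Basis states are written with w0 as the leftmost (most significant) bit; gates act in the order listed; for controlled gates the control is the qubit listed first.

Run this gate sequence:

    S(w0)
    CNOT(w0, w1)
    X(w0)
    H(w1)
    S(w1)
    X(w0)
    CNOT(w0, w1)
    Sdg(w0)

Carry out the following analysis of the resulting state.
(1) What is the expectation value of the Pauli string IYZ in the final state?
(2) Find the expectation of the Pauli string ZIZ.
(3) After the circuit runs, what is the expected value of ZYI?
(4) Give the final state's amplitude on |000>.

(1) The observable IYZ averages to 1.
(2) In the final state, ZIZ has expectation 1.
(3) In the final state, ZYI has expectation 1.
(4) |000> carries amplitude sqrt(2)/2 in the final state.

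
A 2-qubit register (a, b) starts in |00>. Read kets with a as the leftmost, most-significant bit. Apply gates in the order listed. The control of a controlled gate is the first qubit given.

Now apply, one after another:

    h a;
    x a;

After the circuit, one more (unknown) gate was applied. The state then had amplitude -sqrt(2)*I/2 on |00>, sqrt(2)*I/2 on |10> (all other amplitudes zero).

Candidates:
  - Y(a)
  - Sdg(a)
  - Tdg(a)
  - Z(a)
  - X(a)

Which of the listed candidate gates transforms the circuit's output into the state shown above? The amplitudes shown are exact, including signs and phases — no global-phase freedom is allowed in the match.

It was Y(a) that produced the state shown.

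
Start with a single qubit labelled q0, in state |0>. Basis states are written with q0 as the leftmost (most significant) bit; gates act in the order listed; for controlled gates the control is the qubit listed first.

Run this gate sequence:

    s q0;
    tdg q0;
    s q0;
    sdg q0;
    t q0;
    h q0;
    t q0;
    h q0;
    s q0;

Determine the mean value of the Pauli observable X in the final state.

In the final state, X has expectation sqrt(2)/2. Key observation: the block from step 2 through step 5 cancels to the identity and can be dropped.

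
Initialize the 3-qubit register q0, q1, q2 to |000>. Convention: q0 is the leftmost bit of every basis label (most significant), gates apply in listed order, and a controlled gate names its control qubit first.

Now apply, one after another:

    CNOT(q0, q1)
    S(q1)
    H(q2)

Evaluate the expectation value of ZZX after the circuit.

In the final state, ZZX has expectation 1.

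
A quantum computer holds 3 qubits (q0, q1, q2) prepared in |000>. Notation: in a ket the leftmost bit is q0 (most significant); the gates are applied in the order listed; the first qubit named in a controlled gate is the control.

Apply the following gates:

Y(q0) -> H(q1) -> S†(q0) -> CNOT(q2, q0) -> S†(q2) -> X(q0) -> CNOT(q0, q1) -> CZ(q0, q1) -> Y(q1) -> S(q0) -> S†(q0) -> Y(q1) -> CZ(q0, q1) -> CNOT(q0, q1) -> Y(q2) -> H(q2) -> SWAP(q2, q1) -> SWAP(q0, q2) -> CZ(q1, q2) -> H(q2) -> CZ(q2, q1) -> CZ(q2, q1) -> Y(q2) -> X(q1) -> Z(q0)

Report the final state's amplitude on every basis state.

The resulting statevector has amplitude -sqrt(2)/4 on |000>, sqrt(2)/4 on |001>, sqrt(2)/4 on |010>, -sqrt(2)/4 on |011>, sqrt(2)/4 on |100>, -sqrt(2)/4 on |101>, -sqrt(2)/4 on |110>, sqrt(2)/4 on |111>.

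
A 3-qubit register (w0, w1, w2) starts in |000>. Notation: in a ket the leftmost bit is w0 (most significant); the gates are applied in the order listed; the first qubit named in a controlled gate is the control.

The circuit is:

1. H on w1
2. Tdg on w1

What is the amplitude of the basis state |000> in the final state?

|000> carries amplitude sqrt(2)/2 in the final state.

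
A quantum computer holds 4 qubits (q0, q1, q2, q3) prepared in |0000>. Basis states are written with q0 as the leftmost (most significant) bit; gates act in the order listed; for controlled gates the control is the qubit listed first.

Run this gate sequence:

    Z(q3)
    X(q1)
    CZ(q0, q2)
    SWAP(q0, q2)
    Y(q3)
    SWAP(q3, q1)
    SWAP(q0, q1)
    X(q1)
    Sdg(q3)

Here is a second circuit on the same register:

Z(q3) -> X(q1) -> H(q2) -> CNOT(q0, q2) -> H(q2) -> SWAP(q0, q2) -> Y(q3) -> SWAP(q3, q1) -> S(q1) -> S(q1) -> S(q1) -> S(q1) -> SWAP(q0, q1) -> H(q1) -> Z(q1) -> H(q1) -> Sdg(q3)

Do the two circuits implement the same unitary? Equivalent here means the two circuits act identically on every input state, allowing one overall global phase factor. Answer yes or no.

Yes, they are equivalent — the unitaries differ by at most a global phase.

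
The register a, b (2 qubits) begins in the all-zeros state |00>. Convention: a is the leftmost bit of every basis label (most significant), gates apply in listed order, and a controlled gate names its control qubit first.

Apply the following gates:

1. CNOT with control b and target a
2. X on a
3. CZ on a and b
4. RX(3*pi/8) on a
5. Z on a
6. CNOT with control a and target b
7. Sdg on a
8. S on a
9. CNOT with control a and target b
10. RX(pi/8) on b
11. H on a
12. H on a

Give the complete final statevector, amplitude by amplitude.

The resulting statevector has amplitude I*(-sqrt(2) - sqrt(2 - sqrt(2)))/4 on |00>, -sqrt(sqrt(2) + 2)/4 + sqrt(2)/4 on |01>, -sqrt(sqrt(2) + 2)/4 - sqrt(2)/4 on |10>, I*(-sqrt(2 - sqrt(2)) + sqrt(2))/4 on |11>. Key observation: the block from step 6 through step 9 cancels to the identity and can be dropped.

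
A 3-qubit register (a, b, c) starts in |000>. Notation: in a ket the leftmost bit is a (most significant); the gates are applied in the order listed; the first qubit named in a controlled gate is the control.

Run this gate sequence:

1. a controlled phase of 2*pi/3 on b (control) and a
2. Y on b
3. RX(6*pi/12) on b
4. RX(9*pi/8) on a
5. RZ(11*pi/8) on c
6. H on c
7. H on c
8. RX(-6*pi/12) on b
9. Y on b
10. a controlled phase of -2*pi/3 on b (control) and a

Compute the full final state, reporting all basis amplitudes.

After the circuit, the state carries amplitude exp(5*I*pi/16)*sin(pi/16) on |000>, exp(13*I*pi/16)*cos(pi/16) on |100>, and 0 on every other basis state.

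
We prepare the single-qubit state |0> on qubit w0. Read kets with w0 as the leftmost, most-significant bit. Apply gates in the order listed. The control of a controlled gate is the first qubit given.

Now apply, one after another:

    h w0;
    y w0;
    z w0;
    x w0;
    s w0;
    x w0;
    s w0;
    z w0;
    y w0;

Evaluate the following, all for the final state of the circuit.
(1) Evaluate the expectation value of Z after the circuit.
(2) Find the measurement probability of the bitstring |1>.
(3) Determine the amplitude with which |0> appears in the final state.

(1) The observable Z averages to 0.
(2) A full measurement returns |1> with probability 1/2.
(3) |0> carries amplitude sqrt(2)*I/2 in the final state.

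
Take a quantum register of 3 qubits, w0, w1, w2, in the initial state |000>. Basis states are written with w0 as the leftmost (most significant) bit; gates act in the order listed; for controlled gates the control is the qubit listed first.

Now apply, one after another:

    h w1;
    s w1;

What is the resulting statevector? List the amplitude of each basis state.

After the circuit, the state carries amplitude sqrt(2)/2 on |000>, sqrt(2)*I/2 on |010>, and 0 on every other basis state.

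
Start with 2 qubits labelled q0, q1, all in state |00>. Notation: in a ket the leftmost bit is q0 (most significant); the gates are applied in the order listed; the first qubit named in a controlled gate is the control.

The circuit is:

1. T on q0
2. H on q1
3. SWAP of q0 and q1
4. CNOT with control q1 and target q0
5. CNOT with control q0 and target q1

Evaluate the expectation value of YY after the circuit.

The observable YY averages to -1.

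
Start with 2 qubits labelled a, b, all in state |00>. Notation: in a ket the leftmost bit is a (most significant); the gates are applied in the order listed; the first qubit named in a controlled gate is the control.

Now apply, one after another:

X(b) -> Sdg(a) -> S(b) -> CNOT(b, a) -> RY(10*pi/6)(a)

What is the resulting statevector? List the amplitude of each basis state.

The final amplitudes are 0 on |00>, -I/2 on |01>, 0 on |10>, -sqrt(3)*I/2 on |11>.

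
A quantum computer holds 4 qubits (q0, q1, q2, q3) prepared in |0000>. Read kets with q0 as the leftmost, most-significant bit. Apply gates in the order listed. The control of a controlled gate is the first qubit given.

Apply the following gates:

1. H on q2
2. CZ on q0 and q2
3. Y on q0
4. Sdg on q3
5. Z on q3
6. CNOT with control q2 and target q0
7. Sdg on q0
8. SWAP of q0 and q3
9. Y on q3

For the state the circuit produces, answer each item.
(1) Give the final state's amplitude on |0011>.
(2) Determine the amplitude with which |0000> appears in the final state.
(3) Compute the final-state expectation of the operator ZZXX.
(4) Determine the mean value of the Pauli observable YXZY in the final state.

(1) The final state's coefficient on |0011> equals -sqrt(2)/2.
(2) The amplitude on |0000> is -sqrt(2)*I/2.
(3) The expectation value of ZZXX is 0.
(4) The expectation value of YXZY is 0.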